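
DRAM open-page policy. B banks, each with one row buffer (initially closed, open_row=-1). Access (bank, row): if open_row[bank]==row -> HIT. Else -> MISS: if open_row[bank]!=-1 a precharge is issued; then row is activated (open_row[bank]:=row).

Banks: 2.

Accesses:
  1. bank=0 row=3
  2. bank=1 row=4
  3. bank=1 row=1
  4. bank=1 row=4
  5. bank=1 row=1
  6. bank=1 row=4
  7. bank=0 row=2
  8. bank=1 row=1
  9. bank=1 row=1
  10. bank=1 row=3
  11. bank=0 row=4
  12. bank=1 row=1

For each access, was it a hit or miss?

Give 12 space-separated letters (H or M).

Answer: M M M M M M M M H M M M

Derivation:
Acc 1: bank0 row3 -> MISS (open row3); precharges=0
Acc 2: bank1 row4 -> MISS (open row4); precharges=0
Acc 3: bank1 row1 -> MISS (open row1); precharges=1
Acc 4: bank1 row4 -> MISS (open row4); precharges=2
Acc 5: bank1 row1 -> MISS (open row1); precharges=3
Acc 6: bank1 row4 -> MISS (open row4); precharges=4
Acc 7: bank0 row2 -> MISS (open row2); precharges=5
Acc 8: bank1 row1 -> MISS (open row1); precharges=6
Acc 9: bank1 row1 -> HIT
Acc 10: bank1 row3 -> MISS (open row3); precharges=7
Acc 11: bank0 row4 -> MISS (open row4); precharges=8
Acc 12: bank1 row1 -> MISS (open row1); precharges=9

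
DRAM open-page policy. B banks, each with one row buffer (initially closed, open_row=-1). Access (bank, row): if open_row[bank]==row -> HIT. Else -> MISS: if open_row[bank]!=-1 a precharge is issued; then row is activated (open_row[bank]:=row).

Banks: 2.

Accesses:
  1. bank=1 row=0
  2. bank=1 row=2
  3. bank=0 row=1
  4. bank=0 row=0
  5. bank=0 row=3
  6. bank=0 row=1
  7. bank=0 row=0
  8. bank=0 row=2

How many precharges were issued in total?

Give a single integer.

Acc 1: bank1 row0 -> MISS (open row0); precharges=0
Acc 2: bank1 row2 -> MISS (open row2); precharges=1
Acc 3: bank0 row1 -> MISS (open row1); precharges=1
Acc 4: bank0 row0 -> MISS (open row0); precharges=2
Acc 5: bank0 row3 -> MISS (open row3); precharges=3
Acc 6: bank0 row1 -> MISS (open row1); precharges=4
Acc 7: bank0 row0 -> MISS (open row0); precharges=5
Acc 8: bank0 row2 -> MISS (open row2); precharges=6

Answer: 6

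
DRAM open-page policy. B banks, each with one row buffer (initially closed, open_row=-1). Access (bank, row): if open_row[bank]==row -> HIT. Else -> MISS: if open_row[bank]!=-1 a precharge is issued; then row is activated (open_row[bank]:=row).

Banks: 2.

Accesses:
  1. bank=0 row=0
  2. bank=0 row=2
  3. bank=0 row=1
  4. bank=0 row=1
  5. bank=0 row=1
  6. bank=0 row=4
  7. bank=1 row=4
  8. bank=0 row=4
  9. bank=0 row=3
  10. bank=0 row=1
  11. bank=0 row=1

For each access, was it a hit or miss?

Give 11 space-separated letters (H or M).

Answer: M M M H H M M H M M H

Derivation:
Acc 1: bank0 row0 -> MISS (open row0); precharges=0
Acc 2: bank0 row2 -> MISS (open row2); precharges=1
Acc 3: bank0 row1 -> MISS (open row1); precharges=2
Acc 4: bank0 row1 -> HIT
Acc 5: bank0 row1 -> HIT
Acc 6: bank0 row4 -> MISS (open row4); precharges=3
Acc 7: bank1 row4 -> MISS (open row4); precharges=3
Acc 8: bank0 row4 -> HIT
Acc 9: bank0 row3 -> MISS (open row3); precharges=4
Acc 10: bank0 row1 -> MISS (open row1); precharges=5
Acc 11: bank0 row1 -> HIT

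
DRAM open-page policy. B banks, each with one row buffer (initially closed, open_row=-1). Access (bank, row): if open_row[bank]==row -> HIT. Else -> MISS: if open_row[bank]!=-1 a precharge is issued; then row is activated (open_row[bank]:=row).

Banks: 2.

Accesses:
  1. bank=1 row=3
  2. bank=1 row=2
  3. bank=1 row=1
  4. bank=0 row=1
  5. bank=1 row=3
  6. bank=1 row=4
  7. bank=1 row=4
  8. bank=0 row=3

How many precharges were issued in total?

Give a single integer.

Acc 1: bank1 row3 -> MISS (open row3); precharges=0
Acc 2: bank1 row2 -> MISS (open row2); precharges=1
Acc 3: bank1 row1 -> MISS (open row1); precharges=2
Acc 4: bank0 row1 -> MISS (open row1); precharges=2
Acc 5: bank1 row3 -> MISS (open row3); precharges=3
Acc 6: bank1 row4 -> MISS (open row4); precharges=4
Acc 7: bank1 row4 -> HIT
Acc 8: bank0 row3 -> MISS (open row3); precharges=5

Answer: 5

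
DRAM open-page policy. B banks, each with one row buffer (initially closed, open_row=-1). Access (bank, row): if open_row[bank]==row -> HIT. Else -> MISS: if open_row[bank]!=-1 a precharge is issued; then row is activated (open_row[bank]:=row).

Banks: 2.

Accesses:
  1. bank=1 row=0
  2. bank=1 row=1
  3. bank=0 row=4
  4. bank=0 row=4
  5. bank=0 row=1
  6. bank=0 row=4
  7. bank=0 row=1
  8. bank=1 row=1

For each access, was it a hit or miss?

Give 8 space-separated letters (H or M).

Answer: M M M H M M M H

Derivation:
Acc 1: bank1 row0 -> MISS (open row0); precharges=0
Acc 2: bank1 row1 -> MISS (open row1); precharges=1
Acc 3: bank0 row4 -> MISS (open row4); precharges=1
Acc 4: bank0 row4 -> HIT
Acc 5: bank0 row1 -> MISS (open row1); precharges=2
Acc 6: bank0 row4 -> MISS (open row4); precharges=3
Acc 7: bank0 row1 -> MISS (open row1); precharges=4
Acc 8: bank1 row1 -> HIT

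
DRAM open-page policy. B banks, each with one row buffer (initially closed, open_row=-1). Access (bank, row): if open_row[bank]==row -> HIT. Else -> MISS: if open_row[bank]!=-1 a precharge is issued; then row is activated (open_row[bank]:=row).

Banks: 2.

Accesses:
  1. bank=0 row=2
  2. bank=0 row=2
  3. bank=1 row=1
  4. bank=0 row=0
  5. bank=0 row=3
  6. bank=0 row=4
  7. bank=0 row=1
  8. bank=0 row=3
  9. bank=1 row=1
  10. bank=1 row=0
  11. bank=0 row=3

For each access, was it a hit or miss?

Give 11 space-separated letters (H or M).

Acc 1: bank0 row2 -> MISS (open row2); precharges=0
Acc 2: bank0 row2 -> HIT
Acc 3: bank1 row1 -> MISS (open row1); precharges=0
Acc 4: bank0 row0 -> MISS (open row0); precharges=1
Acc 5: bank0 row3 -> MISS (open row3); precharges=2
Acc 6: bank0 row4 -> MISS (open row4); precharges=3
Acc 7: bank0 row1 -> MISS (open row1); precharges=4
Acc 8: bank0 row3 -> MISS (open row3); precharges=5
Acc 9: bank1 row1 -> HIT
Acc 10: bank1 row0 -> MISS (open row0); precharges=6
Acc 11: bank0 row3 -> HIT

Answer: M H M M M M M M H M H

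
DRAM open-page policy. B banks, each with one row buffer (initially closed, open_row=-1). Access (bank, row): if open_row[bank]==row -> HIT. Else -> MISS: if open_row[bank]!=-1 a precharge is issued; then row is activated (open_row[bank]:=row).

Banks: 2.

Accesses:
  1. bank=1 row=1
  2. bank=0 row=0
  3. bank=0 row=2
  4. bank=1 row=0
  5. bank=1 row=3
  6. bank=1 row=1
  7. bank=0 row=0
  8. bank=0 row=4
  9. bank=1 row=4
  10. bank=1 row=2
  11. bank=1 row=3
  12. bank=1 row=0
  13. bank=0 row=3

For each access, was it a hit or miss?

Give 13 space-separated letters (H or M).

Acc 1: bank1 row1 -> MISS (open row1); precharges=0
Acc 2: bank0 row0 -> MISS (open row0); precharges=0
Acc 3: bank0 row2 -> MISS (open row2); precharges=1
Acc 4: bank1 row0 -> MISS (open row0); precharges=2
Acc 5: bank1 row3 -> MISS (open row3); precharges=3
Acc 6: bank1 row1 -> MISS (open row1); precharges=4
Acc 7: bank0 row0 -> MISS (open row0); precharges=5
Acc 8: bank0 row4 -> MISS (open row4); precharges=6
Acc 9: bank1 row4 -> MISS (open row4); precharges=7
Acc 10: bank1 row2 -> MISS (open row2); precharges=8
Acc 11: bank1 row3 -> MISS (open row3); precharges=9
Acc 12: bank1 row0 -> MISS (open row0); precharges=10
Acc 13: bank0 row3 -> MISS (open row3); precharges=11

Answer: M M M M M M M M M M M M M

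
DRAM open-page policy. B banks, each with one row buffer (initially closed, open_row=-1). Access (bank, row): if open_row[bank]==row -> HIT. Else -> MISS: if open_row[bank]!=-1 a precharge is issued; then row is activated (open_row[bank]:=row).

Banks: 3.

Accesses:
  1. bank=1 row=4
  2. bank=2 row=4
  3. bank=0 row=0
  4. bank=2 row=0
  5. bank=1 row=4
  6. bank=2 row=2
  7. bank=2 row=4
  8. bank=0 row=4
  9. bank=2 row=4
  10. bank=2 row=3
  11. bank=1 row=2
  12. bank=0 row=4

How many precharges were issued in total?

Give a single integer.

Answer: 6

Derivation:
Acc 1: bank1 row4 -> MISS (open row4); precharges=0
Acc 2: bank2 row4 -> MISS (open row4); precharges=0
Acc 3: bank0 row0 -> MISS (open row0); precharges=0
Acc 4: bank2 row0 -> MISS (open row0); precharges=1
Acc 5: bank1 row4 -> HIT
Acc 6: bank2 row2 -> MISS (open row2); precharges=2
Acc 7: bank2 row4 -> MISS (open row4); precharges=3
Acc 8: bank0 row4 -> MISS (open row4); precharges=4
Acc 9: bank2 row4 -> HIT
Acc 10: bank2 row3 -> MISS (open row3); precharges=5
Acc 11: bank1 row2 -> MISS (open row2); precharges=6
Acc 12: bank0 row4 -> HIT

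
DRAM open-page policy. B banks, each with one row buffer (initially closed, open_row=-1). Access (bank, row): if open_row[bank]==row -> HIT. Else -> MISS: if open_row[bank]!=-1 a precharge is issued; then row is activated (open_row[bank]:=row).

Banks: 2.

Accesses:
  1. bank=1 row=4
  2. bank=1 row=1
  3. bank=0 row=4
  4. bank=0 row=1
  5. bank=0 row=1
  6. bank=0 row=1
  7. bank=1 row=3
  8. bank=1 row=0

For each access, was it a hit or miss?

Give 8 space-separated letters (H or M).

Acc 1: bank1 row4 -> MISS (open row4); precharges=0
Acc 2: bank1 row1 -> MISS (open row1); precharges=1
Acc 3: bank0 row4 -> MISS (open row4); precharges=1
Acc 4: bank0 row1 -> MISS (open row1); precharges=2
Acc 5: bank0 row1 -> HIT
Acc 6: bank0 row1 -> HIT
Acc 7: bank1 row3 -> MISS (open row3); precharges=3
Acc 8: bank1 row0 -> MISS (open row0); precharges=4

Answer: M M M M H H M M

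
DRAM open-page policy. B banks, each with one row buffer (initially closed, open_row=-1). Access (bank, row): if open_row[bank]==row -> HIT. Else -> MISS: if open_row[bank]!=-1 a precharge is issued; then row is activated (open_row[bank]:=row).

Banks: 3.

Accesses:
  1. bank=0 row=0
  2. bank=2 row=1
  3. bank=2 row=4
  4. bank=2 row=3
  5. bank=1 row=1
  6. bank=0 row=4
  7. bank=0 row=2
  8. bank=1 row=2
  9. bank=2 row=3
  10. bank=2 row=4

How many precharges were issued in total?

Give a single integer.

Acc 1: bank0 row0 -> MISS (open row0); precharges=0
Acc 2: bank2 row1 -> MISS (open row1); precharges=0
Acc 3: bank2 row4 -> MISS (open row4); precharges=1
Acc 4: bank2 row3 -> MISS (open row3); precharges=2
Acc 5: bank1 row1 -> MISS (open row1); precharges=2
Acc 6: bank0 row4 -> MISS (open row4); precharges=3
Acc 7: bank0 row2 -> MISS (open row2); precharges=4
Acc 8: bank1 row2 -> MISS (open row2); precharges=5
Acc 9: bank2 row3 -> HIT
Acc 10: bank2 row4 -> MISS (open row4); precharges=6

Answer: 6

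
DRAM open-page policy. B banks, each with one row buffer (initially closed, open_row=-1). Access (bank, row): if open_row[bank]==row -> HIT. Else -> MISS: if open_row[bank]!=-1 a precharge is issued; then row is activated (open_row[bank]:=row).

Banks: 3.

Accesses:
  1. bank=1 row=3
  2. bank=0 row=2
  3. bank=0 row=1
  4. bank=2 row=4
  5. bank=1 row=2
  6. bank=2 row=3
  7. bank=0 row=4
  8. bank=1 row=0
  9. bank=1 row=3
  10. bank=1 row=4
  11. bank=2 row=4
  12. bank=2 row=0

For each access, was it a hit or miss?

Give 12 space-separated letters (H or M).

Answer: M M M M M M M M M M M M

Derivation:
Acc 1: bank1 row3 -> MISS (open row3); precharges=0
Acc 2: bank0 row2 -> MISS (open row2); precharges=0
Acc 3: bank0 row1 -> MISS (open row1); precharges=1
Acc 4: bank2 row4 -> MISS (open row4); precharges=1
Acc 5: bank1 row2 -> MISS (open row2); precharges=2
Acc 6: bank2 row3 -> MISS (open row3); precharges=3
Acc 7: bank0 row4 -> MISS (open row4); precharges=4
Acc 8: bank1 row0 -> MISS (open row0); precharges=5
Acc 9: bank1 row3 -> MISS (open row3); precharges=6
Acc 10: bank1 row4 -> MISS (open row4); precharges=7
Acc 11: bank2 row4 -> MISS (open row4); precharges=8
Acc 12: bank2 row0 -> MISS (open row0); precharges=9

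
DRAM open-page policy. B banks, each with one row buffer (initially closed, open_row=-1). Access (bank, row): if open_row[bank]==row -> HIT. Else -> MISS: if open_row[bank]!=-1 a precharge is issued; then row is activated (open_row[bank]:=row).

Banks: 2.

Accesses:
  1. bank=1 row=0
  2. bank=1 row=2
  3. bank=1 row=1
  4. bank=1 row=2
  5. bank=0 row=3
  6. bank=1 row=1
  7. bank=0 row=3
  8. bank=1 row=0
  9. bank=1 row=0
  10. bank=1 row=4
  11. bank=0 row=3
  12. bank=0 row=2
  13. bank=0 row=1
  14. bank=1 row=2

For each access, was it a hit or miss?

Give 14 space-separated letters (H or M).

Acc 1: bank1 row0 -> MISS (open row0); precharges=0
Acc 2: bank1 row2 -> MISS (open row2); precharges=1
Acc 3: bank1 row1 -> MISS (open row1); precharges=2
Acc 4: bank1 row2 -> MISS (open row2); precharges=3
Acc 5: bank0 row3 -> MISS (open row3); precharges=3
Acc 6: bank1 row1 -> MISS (open row1); precharges=4
Acc 7: bank0 row3 -> HIT
Acc 8: bank1 row0 -> MISS (open row0); precharges=5
Acc 9: bank1 row0 -> HIT
Acc 10: bank1 row4 -> MISS (open row4); precharges=6
Acc 11: bank0 row3 -> HIT
Acc 12: bank0 row2 -> MISS (open row2); precharges=7
Acc 13: bank0 row1 -> MISS (open row1); precharges=8
Acc 14: bank1 row2 -> MISS (open row2); precharges=9

Answer: M M M M M M H M H M H M M M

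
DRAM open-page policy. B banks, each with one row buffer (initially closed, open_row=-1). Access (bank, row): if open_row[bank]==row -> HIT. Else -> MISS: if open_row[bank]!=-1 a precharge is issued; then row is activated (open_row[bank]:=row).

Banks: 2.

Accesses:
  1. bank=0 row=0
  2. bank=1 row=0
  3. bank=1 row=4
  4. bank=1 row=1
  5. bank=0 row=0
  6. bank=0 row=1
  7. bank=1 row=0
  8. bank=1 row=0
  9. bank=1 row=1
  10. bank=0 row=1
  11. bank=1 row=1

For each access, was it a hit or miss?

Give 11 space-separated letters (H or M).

Acc 1: bank0 row0 -> MISS (open row0); precharges=0
Acc 2: bank1 row0 -> MISS (open row0); precharges=0
Acc 3: bank1 row4 -> MISS (open row4); precharges=1
Acc 4: bank1 row1 -> MISS (open row1); precharges=2
Acc 5: bank0 row0 -> HIT
Acc 6: bank0 row1 -> MISS (open row1); precharges=3
Acc 7: bank1 row0 -> MISS (open row0); precharges=4
Acc 8: bank1 row0 -> HIT
Acc 9: bank1 row1 -> MISS (open row1); precharges=5
Acc 10: bank0 row1 -> HIT
Acc 11: bank1 row1 -> HIT

Answer: M M M M H M M H M H H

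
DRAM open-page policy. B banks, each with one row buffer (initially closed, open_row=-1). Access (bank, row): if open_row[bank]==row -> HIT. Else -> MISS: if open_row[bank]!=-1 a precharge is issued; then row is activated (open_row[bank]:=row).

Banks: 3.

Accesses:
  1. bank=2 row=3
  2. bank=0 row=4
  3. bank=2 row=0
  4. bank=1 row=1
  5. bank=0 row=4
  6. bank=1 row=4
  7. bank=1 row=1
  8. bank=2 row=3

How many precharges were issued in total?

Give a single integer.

Acc 1: bank2 row3 -> MISS (open row3); precharges=0
Acc 2: bank0 row4 -> MISS (open row4); precharges=0
Acc 3: bank2 row0 -> MISS (open row0); precharges=1
Acc 4: bank1 row1 -> MISS (open row1); precharges=1
Acc 5: bank0 row4 -> HIT
Acc 6: bank1 row4 -> MISS (open row4); precharges=2
Acc 7: bank1 row1 -> MISS (open row1); precharges=3
Acc 8: bank2 row3 -> MISS (open row3); precharges=4

Answer: 4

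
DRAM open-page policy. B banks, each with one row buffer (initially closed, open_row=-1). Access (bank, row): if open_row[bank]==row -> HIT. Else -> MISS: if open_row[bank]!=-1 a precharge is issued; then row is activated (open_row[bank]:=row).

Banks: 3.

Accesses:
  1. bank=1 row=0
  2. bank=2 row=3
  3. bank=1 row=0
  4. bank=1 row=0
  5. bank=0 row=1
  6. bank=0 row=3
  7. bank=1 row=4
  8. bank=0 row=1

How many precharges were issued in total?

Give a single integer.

Acc 1: bank1 row0 -> MISS (open row0); precharges=0
Acc 2: bank2 row3 -> MISS (open row3); precharges=0
Acc 3: bank1 row0 -> HIT
Acc 4: bank1 row0 -> HIT
Acc 5: bank0 row1 -> MISS (open row1); precharges=0
Acc 6: bank0 row3 -> MISS (open row3); precharges=1
Acc 7: bank1 row4 -> MISS (open row4); precharges=2
Acc 8: bank0 row1 -> MISS (open row1); precharges=3

Answer: 3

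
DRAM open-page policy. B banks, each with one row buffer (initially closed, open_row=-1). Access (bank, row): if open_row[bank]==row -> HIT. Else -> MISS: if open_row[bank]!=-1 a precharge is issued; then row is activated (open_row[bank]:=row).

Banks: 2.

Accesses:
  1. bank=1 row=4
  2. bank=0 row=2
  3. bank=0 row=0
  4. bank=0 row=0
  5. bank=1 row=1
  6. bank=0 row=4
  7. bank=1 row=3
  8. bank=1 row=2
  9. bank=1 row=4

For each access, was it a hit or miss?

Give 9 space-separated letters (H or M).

Acc 1: bank1 row4 -> MISS (open row4); precharges=0
Acc 2: bank0 row2 -> MISS (open row2); precharges=0
Acc 3: bank0 row0 -> MISS (open row0); precharges=1
Acc 4: bank0 row0 -> HIT
Acc 5: bank1 row1 -> MISS (open row1); precharges=2
Acc 6: bank0 row4 -> MISS (open row4); precharges=3
Acc 7: bank1 row3 -> MISS (open row3); precharges=4
Acc 8: bank1 row2 -> MISS (open row2); precharges=5
Acc 9: bank1 row4 -> MISS (open row4); precharges=6

Answer: M M M H M M M M M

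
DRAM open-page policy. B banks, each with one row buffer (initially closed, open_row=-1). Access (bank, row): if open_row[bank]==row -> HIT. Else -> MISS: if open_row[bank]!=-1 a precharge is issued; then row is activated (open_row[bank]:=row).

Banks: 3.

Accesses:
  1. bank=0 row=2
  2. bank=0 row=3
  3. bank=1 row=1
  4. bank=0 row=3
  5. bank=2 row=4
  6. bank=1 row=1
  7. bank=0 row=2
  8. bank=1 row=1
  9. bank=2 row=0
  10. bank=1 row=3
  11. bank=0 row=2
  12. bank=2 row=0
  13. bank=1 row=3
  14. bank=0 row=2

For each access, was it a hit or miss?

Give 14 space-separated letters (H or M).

Answer: M M M H M H M H M M H H H H

Derivation:
Acc 1: bank0 row2 -> MISS (open row2); precharges=0
Acc 2: bank0 row3 -> MISS (open row3); precharges=1
Acc 3: bank1 row1 -> MISS (open row1); precharges=1
Acc 4: bank0 row3 -> HIT
Acc 5: bank2 row4 -> MISS (open row4); precharges=1
Acc 6: bank1 row1 -> HIT
Acc 7: bank0 row2 -> MISS (open row2); precharges=2
Acc 8: bank1 row1 -> HIT
Acc 9: bank2 row0 -> MISS (open row0); precharges=3
Acc 10: bank1 row3 -> MISS (open row3); precharges=4
Acc 11: bank0 row2 -> HIT
Acc 12: bank2 row0 -> HIT
Acc 13: bank1 row3 -> HIT
Acc 14: bank0 row2 -> HIT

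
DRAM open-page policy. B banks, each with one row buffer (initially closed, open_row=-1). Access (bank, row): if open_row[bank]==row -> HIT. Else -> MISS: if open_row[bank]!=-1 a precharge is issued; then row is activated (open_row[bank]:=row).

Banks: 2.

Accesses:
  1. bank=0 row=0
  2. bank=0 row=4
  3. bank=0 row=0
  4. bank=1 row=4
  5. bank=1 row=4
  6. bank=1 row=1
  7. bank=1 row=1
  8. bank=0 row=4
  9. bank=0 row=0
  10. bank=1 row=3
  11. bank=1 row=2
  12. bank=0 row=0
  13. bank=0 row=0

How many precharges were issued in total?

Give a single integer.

Answer: 7

Derivation:
Acc 1: bank0 row0 -> MISS (open row0); precharges=0
Acc 2: bank0 row4 -> MISS (open row4); precharges=1
Acc 3: bank0 row0 -> MISS (open row0); precharges=2
Acc 4: bank1 row4 -> MISS (open row4); precharges=2
Acc 5: bank1 row4 -> HIT
Acc 6: bank1 row1 -> MISS (open row1); precharges=3
Acc 7: bank1 row1 -> HIT
Acc 8: bank0 row4 -> MISS (open row4); precharges=4
Acc 9: bank0 row0 -> MISS (open row0); precharges=5
Acc 10: bank1 row3 -> MISS (open row3); precharges=6
Acc 11: bank1 row2 -> MISS (open row2); precharges=7
Acc 12: bank0 row0 -> HIT
Acc 13: bank0 row0 -> HIT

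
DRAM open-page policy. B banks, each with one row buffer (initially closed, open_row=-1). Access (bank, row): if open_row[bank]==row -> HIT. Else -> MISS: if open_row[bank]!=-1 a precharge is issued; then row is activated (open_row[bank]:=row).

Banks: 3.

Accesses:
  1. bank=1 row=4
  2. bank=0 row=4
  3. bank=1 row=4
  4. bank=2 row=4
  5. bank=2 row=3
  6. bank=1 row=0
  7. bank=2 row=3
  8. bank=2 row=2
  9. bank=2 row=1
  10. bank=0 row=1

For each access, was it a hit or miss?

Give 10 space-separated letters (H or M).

Acc 1: bank1 row4 -> MISS (open row4); precharges=0
Acc 2: bank0 row4 -> MISS (open row4); precharges=0
Acc 3: bank1 row4 -> HIT
Acc 4: bank2 row4 -> MISS (open row4); precharges=0
Acc 5: bank2 row3 -> MISS (open row3); precharges=1
Acc 6: bank1 row0 -> MISS (open row0); precharges=2
Acc 7: bank2 row3 -> HIT
Acc 8: bank2 row2 -> MISS (open row2); precharges=3
Acc 9: bank2 row1 -> MISS (open row1); precharges=4
Acc 10: bank0 row1 -> MISS (open row1); precharges=5

Answer: M M H M M M H M M M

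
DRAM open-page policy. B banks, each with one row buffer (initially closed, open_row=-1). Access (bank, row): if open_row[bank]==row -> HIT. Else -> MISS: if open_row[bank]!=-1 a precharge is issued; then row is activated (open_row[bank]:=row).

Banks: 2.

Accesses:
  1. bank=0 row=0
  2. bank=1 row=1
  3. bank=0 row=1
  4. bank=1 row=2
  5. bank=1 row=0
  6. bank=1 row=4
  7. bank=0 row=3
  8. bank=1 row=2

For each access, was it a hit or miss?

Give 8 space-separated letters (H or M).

Answer: M M M M M M M M

Derivation:
Acc 1: bank0 row0 -> MISS (open row0); precharges=0
Acc 2: bank1 row1 -> MISS (open row1); precharges=0
Acc 3: bank0 row1 -> MISS (open row1); precharges=1
Acc 4: bank1 row2 -> MISS (open row2); precharges=2
Acc 5: bank1 row0 -> MISS (open row0); precharges=3
Acc 6: bank1 row4 -> MISS (open row4); precharges=4
Acc 7: bank0 row3 -> MISS (open row3); precharges=5
Acc 8: bank1 row2 -> MISS (open row2); precharges=6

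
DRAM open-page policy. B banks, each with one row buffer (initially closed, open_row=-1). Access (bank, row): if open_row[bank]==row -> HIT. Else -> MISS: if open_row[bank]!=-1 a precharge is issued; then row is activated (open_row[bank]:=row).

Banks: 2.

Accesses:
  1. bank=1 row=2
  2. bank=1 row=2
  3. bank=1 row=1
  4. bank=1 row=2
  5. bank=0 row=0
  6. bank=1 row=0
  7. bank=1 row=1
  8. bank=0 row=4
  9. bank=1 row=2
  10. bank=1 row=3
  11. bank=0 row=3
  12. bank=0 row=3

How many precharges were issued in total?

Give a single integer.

Answer: 8

Derivation:
Acc 1: bank1 row2 -> MISS (open row2); precharges=0
Acc 2: bank1 row2 -> HIT
Acc 3: bank1 row1 -> MISS (open row1); precharges=1
Acc 4: bank1 row2 -> MISS (open row2); precharges=2
Acc 5: bank0 row0 -> MISS (open row0); precharges=2
Acc 6: bank1 row0 -> MISS (open row0); precharges=3
Acc 7: bank1 row1 -> MISS (open row1); precharges=4
Acc 8: bank0 row4 -> MISS (open row4); precharges=5
Acc 9: bank1 row2 -> MISS (open row2); precharges=6
Acc 10: bank1 row3 -> MISS (open row3); precharges=7
Acc 11: bank0 row3 -> MISS (open row3); precharges=8
Acc 12: bank0 row3 -> HIT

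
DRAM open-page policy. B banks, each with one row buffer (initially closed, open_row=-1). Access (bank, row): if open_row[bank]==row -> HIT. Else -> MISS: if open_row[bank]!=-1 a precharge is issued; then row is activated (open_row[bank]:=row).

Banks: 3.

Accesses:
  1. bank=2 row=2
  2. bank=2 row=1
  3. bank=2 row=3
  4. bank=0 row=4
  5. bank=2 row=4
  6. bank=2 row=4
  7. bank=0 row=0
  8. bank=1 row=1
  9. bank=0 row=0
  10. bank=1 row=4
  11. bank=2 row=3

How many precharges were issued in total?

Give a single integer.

Acc 1: bank2 row2 -> MISS (open row2); precharges=0
Acc 2: bank2 row1 -> MISS (open row1); precharges=1
Acc 3: bank2 row3 -> MISS (open row3); precharges=2
Acc 4: bank0 row4 -> MISS (open row4); precharges=2
Acc 5: bank2 row4 -> MISS (open row4); precharges=3
Acc 6: bank2 row4 -> HIT
Acc 7: bank0 row0 -> MISS (open row0); precharges=4
Acc 8: bank1 row1 -> MISS (open row1); precharges=4
Acc 9: bank0 row0 -> HIT
Acc 10: bank1 row4 -> MISS (open row4); precharges=5
Acc 11: bank2 row3 -> MISS (open row3); precharges=6

Answer: 6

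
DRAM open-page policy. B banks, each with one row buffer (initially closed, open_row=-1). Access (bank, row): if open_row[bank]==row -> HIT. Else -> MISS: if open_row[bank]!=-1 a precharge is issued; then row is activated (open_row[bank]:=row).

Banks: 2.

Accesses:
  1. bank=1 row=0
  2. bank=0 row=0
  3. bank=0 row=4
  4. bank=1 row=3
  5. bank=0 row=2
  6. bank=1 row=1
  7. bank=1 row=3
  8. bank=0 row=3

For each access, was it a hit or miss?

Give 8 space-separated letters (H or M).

Answer: M M M M M M M M

Derivation:
Acc 1: bank1 row0 -> MISS (open row0); precharges=0
Acc 2: bank0 row0 -> MISS (open row0); precharges=0
Acc 3: bank0 row4 -> MISS (open row4); precharges=1
Acc 4: bank1 row3 -> MISS (open row3); precharges=2
Acc 5: bank0 row2 -> MISS (open row2); precharges=3
Acc 6: bank1 row1 -> MISS (open row1); precharges=4
Acc 7: bank1 row3 -> MISS (open row3); precharges=5
Acc 8: bank0 row3 -> MISS (open row3); precharges=6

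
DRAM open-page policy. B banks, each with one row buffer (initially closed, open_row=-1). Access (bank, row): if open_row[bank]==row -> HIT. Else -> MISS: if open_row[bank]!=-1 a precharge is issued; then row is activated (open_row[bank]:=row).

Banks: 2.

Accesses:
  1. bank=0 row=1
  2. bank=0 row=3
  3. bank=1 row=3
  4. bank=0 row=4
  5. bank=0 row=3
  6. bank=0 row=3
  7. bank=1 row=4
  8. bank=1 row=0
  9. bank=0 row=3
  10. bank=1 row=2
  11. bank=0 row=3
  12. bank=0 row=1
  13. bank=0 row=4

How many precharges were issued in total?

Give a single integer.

Answer: 8

Derivation:
Acc 1: bank0 row1 -> MISS (open row1); precharges=0
Acc 2: bank0 row3 -> MISS (open row3); precharges=1
Acc 3: bank1 row3 -> MISS (open row3); precharges=1
Acc 4: bank0 row4 -> MISS (open row4); precharges=2
Acc 5: bank0 row3 -> MISS (open row3); precharges=3
Acc 6: bank0 row3 -> HIT
Acc 7: bank1 row4 -> MISS (open row4); precharges=4
Acc 8: bank1 row0 -> MISS (open row0); precharges=5
Acc 9: bank0 row3 -> HIT
Acc 10: bank1 row2 -> MISS (open row2); precharges=6
Acc 11: bank0 row3 -> HIT
Acc 12: bank0 row1 -> MISS (open row1); precharges=7
Acc 13: bank0 row4 -> MISS (open row4); precharges=8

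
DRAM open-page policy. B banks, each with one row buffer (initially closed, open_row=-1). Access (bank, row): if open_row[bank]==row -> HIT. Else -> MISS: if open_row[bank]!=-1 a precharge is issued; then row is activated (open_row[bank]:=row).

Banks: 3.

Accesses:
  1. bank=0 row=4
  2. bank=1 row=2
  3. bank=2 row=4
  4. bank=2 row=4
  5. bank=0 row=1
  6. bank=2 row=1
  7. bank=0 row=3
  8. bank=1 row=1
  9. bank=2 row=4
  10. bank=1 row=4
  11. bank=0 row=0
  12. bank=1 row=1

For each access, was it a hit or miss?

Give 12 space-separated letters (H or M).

Acc 1: bank0 row4 -> MISS (open row4); precharges=0
Acc 2: bank1 row2 -> MISS (open row2); precharges=0
Acc 3: bank2 row4 -> MISS (open row4); precharges=0
Acc 4: bank2 row4 -> HIT
Acc 5: bank0 row1 -> MISS (open row1); precharges=1
Acc 6: bank2 row1 -> MISS (open row1); precharges=2
Acc 7: bank0 row3 -> MISS (open row3); precharges=3
Acc 8: bank1 row1 -> MISS (open row1); precharges=4
Acc 9: bank2 row4 -> MISS (open row4); precharges=5
Acc 10: bank1 row4 -> MISS (open row4); precharges=6
Acc 11: bank0 row0 -> MISS (open row0); precharges=7
Acc 12: bank1 row1 -> MISS (open row1); precharges=8

Answer: M M M H M M M M M M M M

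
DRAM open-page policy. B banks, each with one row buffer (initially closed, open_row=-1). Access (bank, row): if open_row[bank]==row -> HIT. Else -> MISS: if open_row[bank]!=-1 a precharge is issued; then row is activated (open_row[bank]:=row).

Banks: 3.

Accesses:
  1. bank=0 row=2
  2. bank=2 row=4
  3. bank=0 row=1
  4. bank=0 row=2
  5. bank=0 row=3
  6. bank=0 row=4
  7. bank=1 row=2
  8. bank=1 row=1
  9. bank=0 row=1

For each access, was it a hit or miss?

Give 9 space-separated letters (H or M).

Answer: M M M M M M M M M

Derivation:
Acc 1: bank0 row2 -> MISS (open row2); precharges=0
Acc 2: bank2 row4 -> MISS (open row4); precharges=0
Acc 3: bank0 row1 -> MISS (open row1); precharges=1
Acc 4: bank0 row2 -> MISS (open row2); precharges=2
Acc 5: bank0 row3 -> MISS (open row3); precharges=3
Acc 6: bank0 row4 -> MISS (open row4); precharges=4
Acc 7: bank1 row2 -> MISS (open row2); precharges=4
Acc 8: bank1 row1 -> MISS (open row1); precharges=5
Acc 9: bank0 row1 -> MISS (open row1); precharges=6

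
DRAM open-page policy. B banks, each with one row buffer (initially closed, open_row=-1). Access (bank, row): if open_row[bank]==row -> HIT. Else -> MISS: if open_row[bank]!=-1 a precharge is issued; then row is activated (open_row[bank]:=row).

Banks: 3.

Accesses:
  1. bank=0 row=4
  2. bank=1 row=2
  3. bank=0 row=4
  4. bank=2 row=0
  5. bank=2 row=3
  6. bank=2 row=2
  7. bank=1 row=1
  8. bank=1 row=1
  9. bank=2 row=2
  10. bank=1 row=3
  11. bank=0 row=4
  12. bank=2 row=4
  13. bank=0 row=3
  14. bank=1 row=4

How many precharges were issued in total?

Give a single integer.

Acc 1: bank0 row4 -> MISS (open row4); precharges=0
Acc 2: bank1 row2 -> MISS (open row2); precharges=0
Acc 3: bank0 row4 -> HIT
Acc 4: bank2 row0 -> MISS (open row0); precharges=0
Acc 5: bank2 row3 -> MISS (open row3); precharges=1
Acc 6: bank2 row2 -> MISS (open row2); precharges=2
Acc 7: bank1 row1 -> MISS (open row1); precharges=3
Acc 8: bank1 row1 -> HIT
Acc 9: bank2 row2 -> HIT
Acc 10: bank1 row3 -> MISS (open row3); precharges=4
Acc 11: bank0 row4 -> HIT
Acc 12: bank2 row4 -> MISS (open row4); precharges=5
Acc 13: bank0 row3 -> MISS (open row3); precharges=6
Acc 14: bank1 row4 -> MISS (open row4); precharges=7

Answer: 7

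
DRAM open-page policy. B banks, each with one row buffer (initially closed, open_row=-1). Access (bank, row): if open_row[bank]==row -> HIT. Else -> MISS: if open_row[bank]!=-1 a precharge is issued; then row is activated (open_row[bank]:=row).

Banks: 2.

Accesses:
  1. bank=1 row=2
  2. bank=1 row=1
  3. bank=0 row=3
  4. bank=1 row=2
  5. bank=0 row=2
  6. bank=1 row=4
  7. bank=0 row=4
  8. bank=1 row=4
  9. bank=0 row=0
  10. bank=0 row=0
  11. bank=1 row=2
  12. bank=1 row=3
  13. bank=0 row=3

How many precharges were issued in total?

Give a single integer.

Acc 1: bank1 row2 -> MISS (open row2); precharges=0
Acc 2: bank1 row1 -> MISS (open row1); precharges=1
Acc 3: bank0 row3 -> MISS (open row3); precharges=1
Acc 4: bank1 row2 -> MISS (open row2); precharges=2
Acc 5: bank0 row2 -> MISS (open row2); precharges=3
Acc 6: bank1 row4 -> MISS (open row4); precharges=4
Acc 7: bank0 row4 -> MISS (open row4); precharges=5
Acc 8: bank1 row4 -> HIT
Acc 9: bank0 row0 -> MISS (open row0); precharges=6
Acc 10: bank0 row0 -> HIT
Acc 11: bank1 row2 -> MISS (open row2); precharges=7
Acc 12: bank1 row3 -> MISS (open row3); precharges=8
Acc 13: bank0 row3 -> MISS (open row3); precharges=9

Answer: 9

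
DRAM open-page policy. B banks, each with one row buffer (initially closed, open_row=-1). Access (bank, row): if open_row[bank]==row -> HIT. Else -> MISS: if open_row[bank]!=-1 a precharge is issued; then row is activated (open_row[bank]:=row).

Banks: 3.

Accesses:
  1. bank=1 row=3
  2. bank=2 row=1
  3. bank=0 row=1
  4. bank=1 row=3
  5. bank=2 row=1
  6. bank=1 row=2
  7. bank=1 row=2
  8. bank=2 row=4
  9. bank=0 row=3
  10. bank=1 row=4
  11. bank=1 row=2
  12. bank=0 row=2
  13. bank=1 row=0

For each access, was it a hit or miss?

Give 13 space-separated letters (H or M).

Acc 1: bank1 row3 -> MISS (open row3); precharges=0
Acc 2: bank2 row1 -> MISS (open row1); precharges=0
Acc 3: bank0 row1 -> MISS (open row1); precharges=0
Acc 4: bank1 row3 -> HIT
Acc 5: bank2 row1 -> HIT
Acc 6: bank1 row2 -> MISS (open row2); precharges=1
Acc 7: bank1 row2 -> HIT
Acc 8: bank2 row4 -> MISS (open row4); precharges=2
Acc 9: bank0 row3 -> MISS (open row3); precharges=3
Acc 10: bank1 row4 -> MISS (open row4); precharges=4
Acc 11: bank1 row2 -> MISS (open row2); precharges=5
Acc 12: bank0 row2 -> MISS (open row2); precharges=6
Acc 13: bank1 row0 -> MISS (open row0); precharges=7

Answer: M M M H H M H M M M M M M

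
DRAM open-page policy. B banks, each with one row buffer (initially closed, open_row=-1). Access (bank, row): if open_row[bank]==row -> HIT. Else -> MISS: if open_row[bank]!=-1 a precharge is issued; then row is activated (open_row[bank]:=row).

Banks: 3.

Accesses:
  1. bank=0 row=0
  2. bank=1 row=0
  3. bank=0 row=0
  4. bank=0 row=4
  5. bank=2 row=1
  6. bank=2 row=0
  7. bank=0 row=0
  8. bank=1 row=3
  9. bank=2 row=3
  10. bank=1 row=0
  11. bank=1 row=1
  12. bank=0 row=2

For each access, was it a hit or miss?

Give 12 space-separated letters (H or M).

Answer: M M H M M M M M M M M M

Derivation:
Acc 1: bank0 row0 -> MISS (open row0); precharges=0
Acc 2: bank1 row0 -> MISS (open row0); precharges=0
Acc 3: bank0 row0 -> HIT
Acc 4: bank0 row4 -> MISS (open row4); precharges=1
Acc 5: bank2 row1 -> MISS (open row1); precharges=1
Acc 6: bank2 row0 -> MISS (open row0); precharges=2
Acc 7: bank0 row0 -> MISS (open row0); precharges=3
Acc 8: bank1 row3 -> MISS (open row3); precharges=4
Acc 9: bank2 row3 -> MISS (open row3); precharges=5
Acc 10: bank1 row0 -> MISS (open row0); precharges=6
Acc 11: bank1 row1 -> MISS (open row1); precharges=7
Acc 12: bank0 row2 -> MISS (open row2); precharges=8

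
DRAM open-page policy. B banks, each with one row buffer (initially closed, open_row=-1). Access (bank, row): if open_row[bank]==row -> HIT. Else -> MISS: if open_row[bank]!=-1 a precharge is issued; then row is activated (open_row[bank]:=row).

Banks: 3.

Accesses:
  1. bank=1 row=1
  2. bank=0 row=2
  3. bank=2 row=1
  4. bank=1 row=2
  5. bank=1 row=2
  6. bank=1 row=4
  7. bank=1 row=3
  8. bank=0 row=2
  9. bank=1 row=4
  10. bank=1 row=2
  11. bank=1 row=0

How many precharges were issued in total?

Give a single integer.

Answer: 6

Derivation:
Acc 1: bank1 row1 -> MISS (open row1); precharges=0
Acc 2: bank0 row2 -> MISS (open row2); precharges=0
Acc 3: bank2 row1 -> MISS (open row1); precharges=0
Acc 4: bank1 row2 -> MISS (open row2); precharges=1
Acc 5: bank1 row2 -> HIT
Acc 6: bank1 row4 -> MISS (open row4); precharges=2
Acc 7: bank1 row3 -> MISS (open row3); precharges=3
Acc 8: bank0 row2 -> HIT
Acc 9: bank1 row4 -> MISS (open row4); precharges=4
Acc 10: bank1 row2 -> MISS (open row2); precharges=5
Acc 11: bank1 row0 -> MISS (open row0); precharges=6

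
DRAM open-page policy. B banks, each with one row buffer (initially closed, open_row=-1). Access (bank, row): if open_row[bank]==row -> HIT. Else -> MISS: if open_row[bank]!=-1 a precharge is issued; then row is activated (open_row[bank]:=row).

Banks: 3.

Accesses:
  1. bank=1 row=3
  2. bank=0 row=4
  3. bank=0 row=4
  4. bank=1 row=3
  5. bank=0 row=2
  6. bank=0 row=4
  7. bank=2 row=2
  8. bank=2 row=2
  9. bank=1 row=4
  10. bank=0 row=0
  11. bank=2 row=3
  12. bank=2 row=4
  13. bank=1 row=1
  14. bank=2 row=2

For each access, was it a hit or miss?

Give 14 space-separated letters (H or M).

Acc 1: bank1 row3 -> MISS (open row3); precharges=0
Acc 2: bank0 row4 -> MISS (open row4); precharges=0
Acc 3: bank0 row4 -> HIT
Acc 4: bank1 row3 -> HIT
Acc 5: bank0 row2 -> MISS (open row2); precharges=1
Acc 6: bank0 row4 -> MISS (open row4); precharges=2
Acc 7: bank2 row2 -> MISS (open row2); precharges=2
Acc 8: bank2 row2 -> HIT
Acc 9: bank1 row4 -> MISS (open row4); precharges=3
Acc 10: bank0 row0 -> MISS (open row0); precharges=4
Acc 11: bank2 row3 -> MISS (open row3); precharges=5
Acc 12: bank2 row4 -> MISS (open row4); precharges=6
Acc 13: bank1 row1 -> MISS (open row1); precharges=7
Acc 14: bank2 row2 -> MISS (open row2); precharges=8

Answer: M M H H M M M H M M M M M M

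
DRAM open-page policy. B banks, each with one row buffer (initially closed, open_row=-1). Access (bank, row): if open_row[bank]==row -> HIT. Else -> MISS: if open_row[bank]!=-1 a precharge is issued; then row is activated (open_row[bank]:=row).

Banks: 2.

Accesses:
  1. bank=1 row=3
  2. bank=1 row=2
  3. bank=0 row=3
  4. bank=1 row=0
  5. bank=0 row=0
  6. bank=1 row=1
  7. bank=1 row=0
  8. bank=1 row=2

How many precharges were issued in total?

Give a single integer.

Answer: 6

Derivation:
Acc 1: bank1 row3 -> MISS (open row3); precharges=0
Acc 2: bank1 row2 -> MISS (open row2); precharges=1
Acc 3: bank0 row3 -> MISS (open row3); precharges=1
Acc 4: bank1 row0 -> MISS (open row0); precharges=2
Acc 5: bank0 row0 -> MISS (open row0); precharges=3
Acc 6: bank1 row1 -> MISS (open row1); precharges=4
Acc 7: bank1 row0 -> MISS (open row0); precharges=5
Acc 8: bank1 row2 -> MISS (open row2); precharges=6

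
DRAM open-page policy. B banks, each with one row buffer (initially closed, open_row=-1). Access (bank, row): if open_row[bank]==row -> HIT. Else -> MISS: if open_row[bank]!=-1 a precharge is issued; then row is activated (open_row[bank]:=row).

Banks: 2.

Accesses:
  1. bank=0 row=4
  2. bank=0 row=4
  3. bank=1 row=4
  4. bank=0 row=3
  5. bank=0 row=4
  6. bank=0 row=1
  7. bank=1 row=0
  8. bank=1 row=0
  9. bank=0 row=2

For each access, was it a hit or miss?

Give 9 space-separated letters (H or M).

Answer: M H M M M M M H M

Derivation:
Acc 1: bank0 row4 -> MISS (open row4); precharges=0
Acc 2: bank0 row4 -> HIT
Acc 3: bank1 row4 -> MISS (open row4); precharges=0
Acc 4: bank0 row3 -> MISS (open row3); precharges=1
Acc 5: bank0 row4 -> MISS (open row4); precharges=2
Acc 6: bank0 row1 -> MISS (open row1); precharges=3
Acc 7: bank1 row0 -> MISS (open row0); precharges=4
Acc 8: bank1 row0 -> HIT
Acc 9: bank0 row2 -> MISS (open row2); precharges=5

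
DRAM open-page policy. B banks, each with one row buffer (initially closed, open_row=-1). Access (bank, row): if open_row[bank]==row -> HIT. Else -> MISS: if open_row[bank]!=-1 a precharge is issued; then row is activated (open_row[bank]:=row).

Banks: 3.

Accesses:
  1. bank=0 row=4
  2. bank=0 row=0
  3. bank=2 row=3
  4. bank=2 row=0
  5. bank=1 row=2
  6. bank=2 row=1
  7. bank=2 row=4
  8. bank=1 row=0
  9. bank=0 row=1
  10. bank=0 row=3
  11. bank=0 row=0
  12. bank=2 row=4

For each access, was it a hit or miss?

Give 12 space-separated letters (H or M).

Answer: M M M M M M M M M M M H

Derivation:
Acc 1: bank0 row4 -> MISS (open row4); precharges=0
Acc 2: bank0 row0 -> MISS (open row0); precharges=1
Acc 3: bank2 row3 -> MISS (open row3); precharges=1
Acc 4: bank2 row0 -> MISS (open row0); precharges=2
Acc 5: bank1 row2 -> MISS (open row2); precharges=2
Acc 6: bank2 row1 -> MISS (open row1); precharges=3
Acc 7: bank2 row4 -> MISS (open row4); precharges=4
Acc 8: bank1 row0 -> MISS (open row0); precharges=5
Acc 9: bank0 row1 -> MISS (open row1); precharges=6
Acc 10: bank0 row3 -> MISS (open row3); precharges=7
Acc 11: bank0 row0 -> MISS (open row0); precharges=8
Acc 12: bank2 row4 -> HIT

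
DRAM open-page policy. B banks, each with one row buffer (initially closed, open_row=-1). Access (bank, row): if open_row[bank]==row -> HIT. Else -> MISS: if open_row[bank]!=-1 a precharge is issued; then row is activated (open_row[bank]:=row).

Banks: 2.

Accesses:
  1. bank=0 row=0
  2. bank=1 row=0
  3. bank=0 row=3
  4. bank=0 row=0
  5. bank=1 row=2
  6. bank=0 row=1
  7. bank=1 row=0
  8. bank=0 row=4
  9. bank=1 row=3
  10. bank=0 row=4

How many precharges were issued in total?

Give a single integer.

Answer: 7

Derivation:
Acc 1: bank0 row0 -> MISS (open row0); precharges=0
Acc 2: bank1 row0 -> MISS (open row0); precharges=0
Acc 3: bank0 row3 -> MISS (open row3); precharges=1
Acc 4: bank0 row0 -> MISS (open row0); precharges=2
Acc 5: bank1 row2 -> MISS (open row2); precharges=3
Acc 6: bank0 row1 -> MISS (open row1); precharges=4
Acc 7: bank1 row0 -> MISS (open row0); precharges=5
Acc 8: bank0 row4 -> MISS (open row4); precharges=6
Acc 9: bank1 row3 -> MISS (open row3); precharges=7
Acc 10: bank0 row4 -> HIT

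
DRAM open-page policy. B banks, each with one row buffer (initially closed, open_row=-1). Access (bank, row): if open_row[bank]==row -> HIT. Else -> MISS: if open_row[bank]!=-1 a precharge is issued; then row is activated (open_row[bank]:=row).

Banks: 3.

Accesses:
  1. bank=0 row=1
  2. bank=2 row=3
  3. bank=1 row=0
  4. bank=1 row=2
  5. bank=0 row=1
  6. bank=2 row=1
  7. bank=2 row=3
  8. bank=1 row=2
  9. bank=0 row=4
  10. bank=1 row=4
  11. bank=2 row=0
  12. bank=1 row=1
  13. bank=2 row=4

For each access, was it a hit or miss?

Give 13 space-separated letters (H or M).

Answer: M M M M H M M H M M M M M

Derivation:
Acc 1: bank0 row1 -> MISS (open row1); precharges=0
Acc 2: bank2 row3 -> MISS (open row3); precharges=0
Acc 3: bank1 row0 -> MISS (open row0); precharges=0
Acc 4: bank1 row2 -> MISS (open row2); precharges=1
Acc 5: bank0 row1 -> HIT
Acc 6: bank2 row1 -> MISS (open row1); precharges=2
Acc 7: bank2 row3 -> MISS (open row3); precharges=3
Acc 8: bank1 row2 -> HIT
Acc 9: bank0 row4 -> MISS (open row4); precharges=4
Acc 10: bank1 row4 -> MISS (open row4); precharges=5
Acc 11: bank2 row0 -> MISS (open row0); precharges=6
Acc 12: bank1 row1 -> MISS (open row1); precharges=7
Acc 13: bank2 row4 -> MISS (open row4); precharges=8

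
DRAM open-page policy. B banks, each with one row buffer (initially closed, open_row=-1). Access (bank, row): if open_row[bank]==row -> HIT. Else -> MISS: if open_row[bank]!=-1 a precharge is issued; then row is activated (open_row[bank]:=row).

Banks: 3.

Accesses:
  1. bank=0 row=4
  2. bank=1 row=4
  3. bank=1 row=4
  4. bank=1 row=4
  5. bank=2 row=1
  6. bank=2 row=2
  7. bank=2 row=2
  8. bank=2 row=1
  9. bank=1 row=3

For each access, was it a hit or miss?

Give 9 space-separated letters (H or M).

Answer: M M H H M M H M M

Derivation:
Acc 1: bank0 row4 -> MISS (open row4); precharges=0
Acc 2: bank1 row4 -> MISS (open row4); precharges=0
Acc 3: bank1 row4 -> HIT
Acc 4: bank1 row4 -> HIT
Acc 5: bank2 row1 -> MISS (open row1); precharges=0
Acc 6: bank2 row2 -> MISS (open row2); precharges=1
Acc 7: bank2 row2 -> HIT
Acc 8: bank2 row1 -> MISS (open row1); precharges=2
Acc 9: bank1 row3 -> MISS (open row3); precharges=3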